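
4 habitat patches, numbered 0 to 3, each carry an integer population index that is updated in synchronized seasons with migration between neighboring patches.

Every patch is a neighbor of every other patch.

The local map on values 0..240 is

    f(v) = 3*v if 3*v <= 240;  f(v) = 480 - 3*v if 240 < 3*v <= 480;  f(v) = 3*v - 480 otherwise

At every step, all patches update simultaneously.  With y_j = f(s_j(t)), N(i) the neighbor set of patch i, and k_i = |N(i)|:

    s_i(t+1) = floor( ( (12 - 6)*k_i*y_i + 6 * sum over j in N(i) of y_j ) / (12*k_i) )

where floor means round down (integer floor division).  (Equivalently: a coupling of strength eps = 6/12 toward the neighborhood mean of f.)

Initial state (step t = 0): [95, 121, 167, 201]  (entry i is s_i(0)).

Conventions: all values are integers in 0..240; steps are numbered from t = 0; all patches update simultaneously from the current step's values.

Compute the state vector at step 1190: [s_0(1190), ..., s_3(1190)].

Answer: [81, 97, 83, 99]
Key observation: The state at step 7, [219, 203, 217, 201], reappears at step 11: the system is in a cycle of period 4 from step 7 on.  Therefore the state at step 1190 equals the state at step 7 + ((1190 - 7) mod 4) = 10, which is [81, 97, 83, 99].

Derivation:
t=0: [95, 121, 167, 201]
t=1: [141, 115, 83, 117]
t=2: [111, 137, 169, 135]
t=3: [102, 76, 62, 78]
t=4: [195, 213, 199, 215]
t=5: [126, 144, 130, 146]
t=6: [81, 63, 77, 61]
t=7: [219, 203, 217, 201]
t=8: [159, 143, 157, 141]
t=9: [21, 37, 23, 39]
t=10: [81, 97, 83, 99]
t=11: [219, 203, 217, 201]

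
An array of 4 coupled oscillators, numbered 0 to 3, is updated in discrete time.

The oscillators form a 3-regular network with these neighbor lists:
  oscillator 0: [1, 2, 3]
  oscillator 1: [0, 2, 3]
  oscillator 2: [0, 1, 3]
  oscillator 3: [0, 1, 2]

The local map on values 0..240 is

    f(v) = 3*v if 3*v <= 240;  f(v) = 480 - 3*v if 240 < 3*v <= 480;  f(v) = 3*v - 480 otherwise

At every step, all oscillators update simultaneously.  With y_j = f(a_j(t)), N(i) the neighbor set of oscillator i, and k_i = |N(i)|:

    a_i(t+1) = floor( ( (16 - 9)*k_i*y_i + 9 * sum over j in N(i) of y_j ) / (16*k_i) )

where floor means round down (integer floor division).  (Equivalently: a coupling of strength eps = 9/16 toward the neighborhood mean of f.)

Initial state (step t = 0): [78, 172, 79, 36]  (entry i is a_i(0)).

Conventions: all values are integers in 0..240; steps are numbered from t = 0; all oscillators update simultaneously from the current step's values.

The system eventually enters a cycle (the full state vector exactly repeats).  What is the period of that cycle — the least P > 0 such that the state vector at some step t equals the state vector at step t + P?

Simulating step by step:
t=0: [78, 172, 79, 36]
t=1: [173, 124, 174, 142]
t=2: [55, 72, 56, 59]
t=3: [177, 190, 178, 180]
t=4: [60, 70, 61, 62]
t=5: [187, 194, 188, 188]
t=6: [86, 91, 86, 86]
t=7: [219, 215, 219, 219]
t=8: [174, 171, 174, 174]
t=9: [40, 38, 40, 40]
t=10: [118, 117, 118, 118]
t=11: [126, 127, 126, 126]
t=12: [101, 100, 101, 101]
t=13: [177, 178, 177, 177]
t=14: [51, 52, 51, 51]
t=15: [153, 154, 153, 153]
t=16: [20, 19, 20, 20]
t=17: [59, 58, 59, 59]
t=18: [176, 175, 176, 176]
t=19: [47, 46, 47, 47]
t=20: [140, 139, 140, 140]
t=21: [60, 61, 60, 60]
t=22: [180, 181, 180, 180]
t=23: [60, 61, 60, 60]

Answer: 2
Key observation: The state at step 21, [60, 61, 60, 60], reappears at step 23 — and no state repeats earlier — so the cycle the system enters has period 2.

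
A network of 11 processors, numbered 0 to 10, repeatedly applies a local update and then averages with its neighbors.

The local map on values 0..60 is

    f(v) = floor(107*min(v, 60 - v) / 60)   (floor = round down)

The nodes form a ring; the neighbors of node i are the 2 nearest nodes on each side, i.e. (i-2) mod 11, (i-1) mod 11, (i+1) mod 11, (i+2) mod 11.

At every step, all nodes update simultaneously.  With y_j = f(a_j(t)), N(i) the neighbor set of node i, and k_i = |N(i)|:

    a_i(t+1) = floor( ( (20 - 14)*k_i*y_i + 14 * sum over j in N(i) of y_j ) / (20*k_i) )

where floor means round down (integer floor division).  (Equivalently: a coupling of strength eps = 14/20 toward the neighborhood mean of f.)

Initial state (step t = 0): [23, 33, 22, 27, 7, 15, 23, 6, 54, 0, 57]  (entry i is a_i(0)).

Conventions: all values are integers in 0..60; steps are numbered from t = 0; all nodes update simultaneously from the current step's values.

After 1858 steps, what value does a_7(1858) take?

Simulating step by step:
t=0: [23, 33, 22, 27, 7, 15, 23, 6, 54, 0, 57]
t=1: [28, 37, 37, 36, 30, 27, 22, 16, 12, 11, 18]
t=2: [37, 41, 44, 44, 45, 42, 37, 30, 26, 28, 32]
t=3: [40, 35, 30, 29, 30, 35, 39, 45, 47, 47, 44]
t=4: [36, 42, 47, 49, 48, 42, 36, 30, 26, 26, 30]
t=5: [39, 33, 26, 24, 26, 33, 39, 44, 47, 47, 44]
t=6: [36, 41, 44, 45, 44, 41, 36, 31, 27, 27, 31]
t=7: [40, 35, 30, 29, 30, 35, 40, 45, 48, 48, 45]
t=8: [35, 42, 47, 49, 47, 42, 35, 28, 25, 25, 28]
t=9: [39, 33, 27, 24, 27, 33, 39, 43, 45, 45, 43]
t=10: [37, 41, 45, 46, 45, 41, 37, 32, 29, 29, 32]
t=11: [40, 34, 29, 27, 29, 34, 40, 45, 48, 48, 45]
t=12: [35, 41, 46, 48, 46, 41, 35, 29, 25, 25, 29]
t=13: [39, 34, 28, 26, 28, 34, 39, 44, 46, 46, 44]
t=14: [36, 41, 45, 47, 45, 41, 36, 31, 27, 27, 31]
t=15: [40, 34, 29, 27, 29, 34, 40, 45, 48, 48, 45]

Answer: a_7(1858) = 31
Key observation: The state at step 11, [40, 34, 29, 27, 29, 34, 40, 45, 48, 48, 45], reappears at step 15: the system is in a cycle of period 4 from step 11 on.  Therefore the state at step 1858 equals the state at step 11 + ((1858 - 11) mod 4) = 14, which is [36, 41, 45, 47, 45, 41, 36, 31, 27, 27, 31].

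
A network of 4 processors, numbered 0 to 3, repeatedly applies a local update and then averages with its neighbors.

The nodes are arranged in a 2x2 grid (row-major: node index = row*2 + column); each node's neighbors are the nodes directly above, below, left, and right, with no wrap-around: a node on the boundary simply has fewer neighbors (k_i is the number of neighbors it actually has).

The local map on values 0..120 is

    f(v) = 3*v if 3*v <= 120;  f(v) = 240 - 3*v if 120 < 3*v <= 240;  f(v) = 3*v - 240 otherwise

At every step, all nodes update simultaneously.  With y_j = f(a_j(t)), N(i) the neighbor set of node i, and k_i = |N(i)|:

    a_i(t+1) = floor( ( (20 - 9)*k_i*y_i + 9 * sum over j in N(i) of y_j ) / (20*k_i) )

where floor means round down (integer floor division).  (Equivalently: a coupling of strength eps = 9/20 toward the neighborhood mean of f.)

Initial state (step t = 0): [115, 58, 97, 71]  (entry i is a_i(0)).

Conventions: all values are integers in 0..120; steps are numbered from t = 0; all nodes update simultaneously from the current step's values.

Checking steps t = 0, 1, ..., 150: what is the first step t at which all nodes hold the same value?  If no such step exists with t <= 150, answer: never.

Answer: never
Key observation: The state at step 11 reappears at step 21 — the system is in a cycle of period 10 from step 11 on.  No step 0..21 is synchronized, and the cycle repeats forever, so no step up to 150 (or ever) has all nodes equal.

Derivation:
t=0: [115, 58, 97, 71]  (not all equal)
t=1: [84, 66, 57, 41]  (not all equal)
t=2: [31, 52, 66, 89]  (not all equal)
t=3: [79, 73, 50, 43]  (not all equal)
t=4: [26, 37, 75, 86]  (not all equal)
t=5: [71, 82, 29, 38]  (not all equal)
t=6: [35, 35, 79, 83]  (not all equal)
t=7: [82, 83, 27, 29]  (not all equal)
t=8: [23, 25, 65, 68]  (not all equal)
t=9: [64, 64, 48, 46]  (not all equal)
t=10: [58, 60, 86, 88]  (not all equal)
t=11: [53, 53, 30, 30]  (not all equal)
t=12: [83, 83, 87, 87]  (not all equal)
t=13: [11, 11, 18, 18]  (not all equal)
t=14: [37, 37, 49, 49]  (not all equal)
t=15: [106, 106, 97, 97]  (not all equal)
t=16: [71, 71, 57, 57]  (not all equal)
t=17: [36, 36, 59, 59]  (not all equal)
t=18: [97, 97, 73, 73]  (not all equal)
t=19: [44, 44, 27, 27]  (not all equal)
t=20: [101, 101, 87, 87]  (not all equal)
t=21: [53, 53, 30, 30]  (not all equal)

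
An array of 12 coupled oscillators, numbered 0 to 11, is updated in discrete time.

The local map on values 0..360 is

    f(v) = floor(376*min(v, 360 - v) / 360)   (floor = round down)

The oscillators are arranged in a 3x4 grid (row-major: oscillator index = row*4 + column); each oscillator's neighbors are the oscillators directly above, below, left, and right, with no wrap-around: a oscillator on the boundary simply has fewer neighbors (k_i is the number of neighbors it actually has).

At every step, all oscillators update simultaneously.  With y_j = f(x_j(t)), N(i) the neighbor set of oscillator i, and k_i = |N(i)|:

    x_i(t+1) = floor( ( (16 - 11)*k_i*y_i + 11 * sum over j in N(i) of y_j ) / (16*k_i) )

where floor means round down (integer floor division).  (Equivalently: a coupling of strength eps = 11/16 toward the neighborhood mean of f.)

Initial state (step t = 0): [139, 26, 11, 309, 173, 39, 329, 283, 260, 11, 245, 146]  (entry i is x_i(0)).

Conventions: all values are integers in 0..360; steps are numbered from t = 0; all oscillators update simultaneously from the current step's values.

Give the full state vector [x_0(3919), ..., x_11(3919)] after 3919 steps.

Answer: [183, 183, 183, 183, 183, 183, 183, 183, 183, 183, 183, 183]
Key observation: The state at step 27, [183, 183, 183, 183, 183, 183, 183, 183, 183, 183, 183, 183], reappears at step 29: the system is in a cycle of period 2 from step 27 on.  Therefore the state at step 3919 equals the state at step 27 + ((3919 - 27) mod 2) = 27, which is [183, 183, 183, 183, 183, 183, 183, 183, 183, 183, 183, 183].

Derivation:
t=0: [139, 26, 11, 309, 173, 39, 329, 283, 260, 11, 245, 146]
t=1: [116, 53, 29, 47, 122, 55, 53, 79, 98, 63, 82, 116]
t=2: [100, 64, 45, 53, 103, 69, 60, 77, 97, 76, 81, 95]
t=3: [91, 71, 56, 60, 96, 76, 68, 74, 95, 83, 81, 87]
t=4: [89, 76, 65, 65, 93, 81, 73, 75, 94, 86, 82, 83]
t=5: [89, 80, 71, 70, 93, 84, 77, 76, 94, 89, 84, 82]
t=6: [90, 83, 77, 75, 93, 87, 81, 79, 95, 91, 86, 83]
t=7: [92, 87, 81, 80, 95, 90, 84, 82, 96, 93, 88, 85]
t=8: [94, 90, 85, 84, 97, 93, 88, 85, 98, 95, 90, 88]
t=9: [97, 94, 89, 87, 99, 96, 91, 89, 100, 98, 93, 91]
t=10: [100, 97, 93, 91, 102, 99, 95, 92, 102, 100, 97, 94]
t=11: [103, 101, 97, 96, 104, 102, 99, 96, 105, 103, 100, 98]
t=12: [106, 104, 102, 100, 107, 105, 102, 101, 107, 106, 104, 102]
t=13: [109, 108, 106, 105, 110, 108, 106, 105, 110, 109, 107, 106]
t=14: [113, 111, 110, 109, 113, 112, 110, 109, 113, 112, 111, 110]
t=15: [116, 115, 114, 113, 117, 115, 114, 113, 117, 116, 114, 114]
t=16: [121, 120, 119, 118, 121, 120, 119, 118, 121, 120, 119, 118]
t=17: [125, 125, 124, 123, 125, 125, 124, 123, 125, 125, 124, 123]
t=18: [130, 129, 129, 128, 130, 129, 129, 128, 130, 129, 129, 128]
t=19: [134, 134, 133, 133, 134, 134, 133, 133, 134, 134, 133, 133]
t=20: [139, 138, 138, 138, 139, 138, 138, 138, 139, 138, 138, 138]
t=21: [144, 144, 144, 144, 144, 144, 144, 144, 144, 144, 144, 144]
t=22: [150, 150, 150, 150, 150, 150, 150, 150, 150, 150, 150, 150]
t=23: [156, 156, 156, 156, 156, 156, 156, 156, 156, 156, 156, 156]
t=24: [162, 162, 162, 162, 162, 162, 162, 162, 162, 162, 162, 162]
t=25: [169, 169, 169, 169, 169, 169, 169, 169, 169, 169, 169, 169]
t=26: [176, 176, 176, 176, 176, 176, 176, 176, 176, 176, 176, 176]
t=27: [183, 183, 183, 183, 183, 183, 183, 183, 183, 183, 183, 183]
t=28: [184, 184, 184, 184, 184, 184, 184, 184, 184, 184, 184, 184]
t=29: [183, 183, 183, 183, 183, 183, 183, 183, 183, 183, 183, 183]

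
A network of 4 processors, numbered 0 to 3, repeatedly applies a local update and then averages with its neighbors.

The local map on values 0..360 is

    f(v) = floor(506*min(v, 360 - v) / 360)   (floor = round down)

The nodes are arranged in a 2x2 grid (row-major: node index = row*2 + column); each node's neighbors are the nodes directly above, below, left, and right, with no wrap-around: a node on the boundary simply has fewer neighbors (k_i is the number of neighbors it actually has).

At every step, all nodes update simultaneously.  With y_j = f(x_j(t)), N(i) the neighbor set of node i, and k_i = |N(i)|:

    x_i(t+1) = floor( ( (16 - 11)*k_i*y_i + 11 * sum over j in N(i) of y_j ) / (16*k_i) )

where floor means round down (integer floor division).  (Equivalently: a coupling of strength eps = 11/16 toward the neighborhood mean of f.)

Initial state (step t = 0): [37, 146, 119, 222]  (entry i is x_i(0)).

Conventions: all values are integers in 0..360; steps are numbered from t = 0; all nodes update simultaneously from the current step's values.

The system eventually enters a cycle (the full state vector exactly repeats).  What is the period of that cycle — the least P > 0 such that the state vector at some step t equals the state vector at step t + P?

Simulating step by step:
t=0: [37, 146, 119, 222]
t=1: [144, 148, 136, 188]
t=2: [200, 217, 211, 212]
t=3: [210, 211, 213, 205]
t=4: [208, 212, 211, 210]
t=5: [209, 210, 210, 208]
t=6: [210, 211, 211, 210]
t=7: [209, 209, 209, 209]
t=8: [212, 212, 212, 212]
t=9: [208, 208, 208, 208]
t=10: [213, 213, 213, 213]
t=11: [206, 206, 206, 206]
t=12: [216, 216, 216, 216]
t=13: [202, 202, 202, 202]
t=14: [222, 222, 222, 222]
t=15: [193, 193, 193, 193]
t=16: [234, 234, 234, 234]
t=17: [177, 177, 177, 177]
t=18: [248, 248, 248, 248]
t=19: [157, 157, 157, 157]
t=20: [220, 220, 220, 220]
t=21: [196, 196, 196, 196]
t=22: [230, 230, 230, 230]
t=23: [182, 182, 182, 182]
t=24: [250, 250, 250, 250]
t=25: [154, 154, 154, 154]
t=26: [216, 216, 216, 216]

Answer: 14
Key observation: The state at step 12, [216, 216, 216, 216], reappears at step 26 — and no state repeats earlier — so the cycle the system enters has period 14.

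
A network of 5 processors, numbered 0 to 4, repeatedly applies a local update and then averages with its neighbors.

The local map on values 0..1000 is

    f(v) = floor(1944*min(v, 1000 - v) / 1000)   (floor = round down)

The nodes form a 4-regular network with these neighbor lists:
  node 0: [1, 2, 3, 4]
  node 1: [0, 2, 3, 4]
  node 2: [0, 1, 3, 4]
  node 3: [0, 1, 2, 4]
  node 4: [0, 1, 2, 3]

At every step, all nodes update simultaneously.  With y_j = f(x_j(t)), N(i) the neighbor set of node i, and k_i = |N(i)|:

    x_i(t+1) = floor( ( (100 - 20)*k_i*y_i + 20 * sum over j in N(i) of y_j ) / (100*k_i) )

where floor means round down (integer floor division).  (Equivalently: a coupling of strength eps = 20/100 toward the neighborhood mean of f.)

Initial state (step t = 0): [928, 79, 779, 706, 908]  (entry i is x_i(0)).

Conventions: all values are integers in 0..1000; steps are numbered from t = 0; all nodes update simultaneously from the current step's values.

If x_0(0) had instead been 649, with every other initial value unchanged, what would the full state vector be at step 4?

Simulating step by step:
t=0: [649, 79, 779, 706, 908]
t=1: [612, 215, 422, 528, 234]
t=2: [733, 480, 783, 855, 508]
t=3: [544, 855, 471, 366, 872]
t=4: [816, 362, 838, 685, 338]

Answer: [816, 362, 838, 685, 338]
Key observation: This trace re-runs the system from the modified initial state.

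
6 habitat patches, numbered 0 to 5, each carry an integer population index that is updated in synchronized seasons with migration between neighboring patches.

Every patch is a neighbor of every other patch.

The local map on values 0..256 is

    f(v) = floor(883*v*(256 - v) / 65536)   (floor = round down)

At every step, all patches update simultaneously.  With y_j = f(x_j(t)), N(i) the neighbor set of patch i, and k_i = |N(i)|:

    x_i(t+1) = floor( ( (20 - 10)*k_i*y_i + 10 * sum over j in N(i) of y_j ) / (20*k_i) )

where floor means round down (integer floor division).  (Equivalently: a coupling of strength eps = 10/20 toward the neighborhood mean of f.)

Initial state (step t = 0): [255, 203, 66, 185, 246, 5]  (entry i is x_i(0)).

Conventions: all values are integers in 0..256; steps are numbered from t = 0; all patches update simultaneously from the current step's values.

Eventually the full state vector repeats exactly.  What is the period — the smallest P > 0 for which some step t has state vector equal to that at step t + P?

Answer: 4
Key observation: The state at step 8, [220, 220, 220, 220, 220, 220], reappears at step 12 — and no state repeats earlier — so the cycle the system enters has period 4.

Derivation:
t=0: [255, 203, 66, 185, 246, 5]
t=1: [55, 111, 121, 124, 67, 60]
t=2: [172, 199, 201, 201, 181, 176]
t=3: [178, 162, 160, 160, 174, 176]
t=4: [193, 200, 200, 200, 195, 194]
t=5: [158, 153, 153, 153, 157, 158]
t=6: [209, 210, 210, 210, 209, 209]
t=7: [131, 130, 130, 130, 131, 131]
t=8: [220, 220, 220, 220, 220, 220]
t=9: [106, 106, 106, 106, 106, 106]
t=10: [214, 214, 214, 214, 214, 214]
t=11: [121, 121, 121, 121, 121, 121]
t=12: [220, 220, 220, 220, 220, 220]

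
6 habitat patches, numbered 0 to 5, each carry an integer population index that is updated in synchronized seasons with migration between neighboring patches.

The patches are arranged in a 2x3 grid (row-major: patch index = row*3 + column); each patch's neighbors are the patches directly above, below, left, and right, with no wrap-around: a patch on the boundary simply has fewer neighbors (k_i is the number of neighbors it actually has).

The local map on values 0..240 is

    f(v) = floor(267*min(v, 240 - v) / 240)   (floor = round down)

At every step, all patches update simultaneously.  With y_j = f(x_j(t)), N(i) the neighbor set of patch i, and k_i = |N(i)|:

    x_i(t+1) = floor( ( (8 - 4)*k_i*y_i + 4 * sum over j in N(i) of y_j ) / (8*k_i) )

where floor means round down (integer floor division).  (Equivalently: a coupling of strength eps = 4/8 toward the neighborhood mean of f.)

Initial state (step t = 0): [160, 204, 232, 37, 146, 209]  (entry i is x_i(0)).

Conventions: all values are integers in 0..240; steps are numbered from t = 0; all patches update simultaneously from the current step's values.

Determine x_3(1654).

Simulating step by step:
t=0: [160, 204, 232, 37, 146, 209]
t=1: [64, 53, 22, 68, 71, 45]
t=2: [68, 57, 39, 74, 69, 50]
t=3: [73, 63, 51, 78, 71, 57]
t=4: [79, 70, 61, 82, 75, 65]
t=5: [85, 78, 70, 88, 81, 73]
t=6: [92, 86, 80, 94, 89, 82]
t=7: [100, 95, 91, 102, 97, 92]
t=8: [110, 105, 102, 111, 106, 103]
t=9: [120, 116, 114, 121, 117, 114]
t=10: [131, 129, 126, 131, 129, 127]
t=11: [121, 123, 125, 121, 123, 124]
t=12: [131, 129, 128, 131, 130, 128]
t=13: [121, 122, 123, 121, 122, 123]
t=14: [131, 131, 130, 131, 131, 130]
t=15: [121, 121, 121, 121, 121, 121]
t=16: [132, 132, 132, 132, 132, 132]
t=17: [120, 120, 120, 120, 120, 120]
t=18: [133, 133, 133, 133, 133, 133]
t=19: [119, 119, 119, 119, 119, 119]
t=20: [132, 132, 132, 132, 132, 132]

Answer: x_3(1654) = 133
Key observation: The state at step 16, [132, 132, 132, 132, 132, 132], reappears at step 20: the system is in a cycle of period 4 from step 16 on.  Therefore the state at step 1654 equals the state at step 16 + ((1654 - 16) mod 4) = 18, which is [133, 133, 133, 133, 133, 133].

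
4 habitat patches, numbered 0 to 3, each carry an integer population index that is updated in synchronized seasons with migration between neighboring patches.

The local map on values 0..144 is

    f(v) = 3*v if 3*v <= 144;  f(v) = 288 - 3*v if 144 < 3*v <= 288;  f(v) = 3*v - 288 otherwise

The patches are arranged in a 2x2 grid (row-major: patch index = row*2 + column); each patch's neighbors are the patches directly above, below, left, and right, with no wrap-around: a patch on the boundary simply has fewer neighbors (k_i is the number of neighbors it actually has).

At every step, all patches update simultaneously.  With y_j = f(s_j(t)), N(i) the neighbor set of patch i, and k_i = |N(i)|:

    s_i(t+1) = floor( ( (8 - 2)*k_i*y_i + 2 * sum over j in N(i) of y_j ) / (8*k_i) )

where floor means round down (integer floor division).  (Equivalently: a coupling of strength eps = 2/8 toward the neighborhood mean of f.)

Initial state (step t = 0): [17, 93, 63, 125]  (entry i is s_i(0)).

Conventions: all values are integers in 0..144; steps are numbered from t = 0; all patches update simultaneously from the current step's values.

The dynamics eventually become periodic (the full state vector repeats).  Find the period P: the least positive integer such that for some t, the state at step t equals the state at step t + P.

Simulating step by step:
t=0: [17, 93, 63, 125]
t=1: [51, 24, 91, 78]
t=2: [112, 77, 34, 51]
t=3: [55, 65, 99, 121]
t=4: [105, 94, 31, 69]
t=5: [32, 18, 83, 73]
t=6: [83, 61, 49, 63]
t=7: [60, 96, 123, 105]
t=8: [91, 16, 77, 30]
t=9: [24, 49, 55, 80]
t=10: [87, 120, 107, 69]
t=11: [33, 67, 38, 73]
t=12: [99, 86, 106, 76]
t=13: [14, 31, 31, 52]
t=14: [54, 91, 91, 122]
t=15: [98, 36, 36, 62]
t=16: [31, 94, 94, 103]
t=17: [71, 18, 18, 17]
t=18: [69, 56, 56, 51]
t=19: [90, 117, 117, 131]
t=20: [29, 62, 62, 94]
t=21: [90, 88, 88, 30]
t=22: [19, 31, 31, 73]
t=23: [66, 85, 85, 75]
t=24: [75, 43, 43, 55]
t=25: [79, 120, 120, 124]
t=26: [56, 70, 70, 81]
t=27: [109, 79, 79, 53]
t=28: [42, 59, 59, 109]
t=29: [122, 103, 103, 57]
t=30: [63, 40, 40, 93]
t=31: [104, 103, 103, 36]
t=32: [23, 32, 32, 86]
t=33: [75, 84, 84, 46]
t=34: [56, 52, 52, 112]
t=35: [123, 120, 120, 69]
t=36: [78, 74, 74, 78]
t=37: [57, 63, 63, 57]
t=38: [112, 103, 103, 112]
t=39: [41, 27, 27, 41]
t=40: [112, 91, 91, 112]
t=41: [39, 23, 23, 39]
t=42: [105, 81, 81, 105]
t=43: [31, 40, 40, 31]
t=44: [99, 113, 113, 99]
t=45: [19, 40, 40, 19]
t=46: [72, 104, 104, 72]
t=47: [60, 36, 36, 60]
t=48: [108, 108, 108, 108]
t=49: [36, 36, 36, 36]
t=50: [108, 108, 108, 108]

Answer: 2
Key observation: The state at step 48, [108, 108, 108, 108], reappears at step 50 — and no state repeats earlier — so the cycle the system enters has period 2.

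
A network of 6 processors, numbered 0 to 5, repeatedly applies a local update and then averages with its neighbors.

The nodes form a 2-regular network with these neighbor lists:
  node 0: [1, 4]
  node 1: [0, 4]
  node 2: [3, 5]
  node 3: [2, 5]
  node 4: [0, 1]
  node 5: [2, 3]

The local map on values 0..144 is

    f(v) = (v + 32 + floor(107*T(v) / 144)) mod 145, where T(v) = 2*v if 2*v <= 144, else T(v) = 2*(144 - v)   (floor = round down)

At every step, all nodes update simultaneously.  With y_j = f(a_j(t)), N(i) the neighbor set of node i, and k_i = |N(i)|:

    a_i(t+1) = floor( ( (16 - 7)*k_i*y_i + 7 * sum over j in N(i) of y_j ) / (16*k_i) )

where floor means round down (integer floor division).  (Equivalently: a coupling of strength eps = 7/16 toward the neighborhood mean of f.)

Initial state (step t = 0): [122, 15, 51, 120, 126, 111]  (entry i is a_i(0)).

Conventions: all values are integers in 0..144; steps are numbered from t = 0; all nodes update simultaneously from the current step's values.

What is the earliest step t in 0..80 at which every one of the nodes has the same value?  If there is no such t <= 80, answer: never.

Simulating step by step:
t=0: [122, 15, 51, 120, 126, 111]  (not all equal)
t=1: [46, 56, 26, 36, 46, 38]  (not all equal)
t=2: [6, 15, 108, 116, 6, 118]  (not all equal)
t=3: [51, 58, 46, 44, 51, 44]  (not all equal)
t=4: [16, 23, 62, 110, 16, 110]  (not all equal)
t=5: [74, 81, 43, 45, 74, 45]  (not all equal)
t=6: [64, 62, 140, 141, 64, 141]  (not all equal)
t=7: [44, 43, 32, 32, 44, 32]  (not all equal)
t=8: [140, 139, 111, 111, 140, 111]  (not all equal)
t=9: [32, 32, 47, 47, 32, 47]  (not all equal)
t=10: [111, 111, 3, 3, 111, 3]  (not all equal)
t=11: [47, 47, 39, 39, 47, 39]  (not all equal)
t=12: [3, 3, 128, 128, 3, 128]  (not all equal)
t=13: [39, 39, 38, 38, 39, 38]  (not all equal)
t=14: [128, 128, 126, 126, 128, 126]  (not all equal)
t=15: [38, 38, 39, 39, 38, 39]  (not all equal)
t=16: [126, 126, 128, 128, 126, 128]  (not all equal)
t=17: [39, 39, 38, 38, 39, 38]  (not all equal)

Answer: never
Key observation: The state at step 13 reappears at step 17 — the system is in a cycle of period 4 from step 13 on.  No step 0..17 is synchronized, and the cycle repeats forever, so no step up to 80 (or ever) has all nodes equal.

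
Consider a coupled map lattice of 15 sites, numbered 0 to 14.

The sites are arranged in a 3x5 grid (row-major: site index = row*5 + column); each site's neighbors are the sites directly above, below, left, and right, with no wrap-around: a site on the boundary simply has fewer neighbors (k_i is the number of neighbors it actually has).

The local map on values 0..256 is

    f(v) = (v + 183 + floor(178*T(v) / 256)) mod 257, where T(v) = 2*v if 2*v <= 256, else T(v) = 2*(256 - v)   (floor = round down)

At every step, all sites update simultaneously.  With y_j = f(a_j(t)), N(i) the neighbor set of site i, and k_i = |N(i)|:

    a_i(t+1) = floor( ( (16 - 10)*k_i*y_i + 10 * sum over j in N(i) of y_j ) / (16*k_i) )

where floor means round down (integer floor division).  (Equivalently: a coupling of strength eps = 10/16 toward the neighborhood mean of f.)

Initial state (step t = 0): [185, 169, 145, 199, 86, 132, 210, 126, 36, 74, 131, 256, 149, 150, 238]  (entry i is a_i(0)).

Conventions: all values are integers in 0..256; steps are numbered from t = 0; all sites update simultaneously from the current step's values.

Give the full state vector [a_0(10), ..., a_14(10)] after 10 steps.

Answer: [202, 202, 203, 203, 203, 202, 202, 203, 203, 203, 202, 202, 202, 203, 203]

Derivation:
t=0: [185, 169, 145, 199, 86, 132, 210, 126, 36, 74, 131, 256, 149, 150, 238]
t=1: [217, 212, 218, 153, 144, 219, 208, 188, 122, 107, 215, 204, 215, 171, 172]
t=2: [197, 198, 204, 216, 210, 197, 200, 204, 210, 204, 198, 199, 204, 211, 204]
t=3: [204, 203, 201, 198, 199, 204, 203, 201, 199, 200, 204, 203, 201, 200, 201]
t=4: [202, 202, 203, 203, 203, 202, 202, 203, 203, 203, 202, 202, 202, 203, 203]
t=5: [203, 202, 202, 202, 202, 203, 202, 202, 202, 202, 203, 203, 202, 202, 202]
t=6: [202, 202, 203, 203, 203, 202, 202, 203, 203, 203, 202, 202, 202, 203, 203]
t=7: [203, 202, 202, 202, 202, 203, 202, 202, 202, 202, 203, 203, 202, 202, 202]
t=8: [202, 202, 203, 203, 203, 202, 202, 203, 203, 203, 202, 202, 202, 203, 203]
t=9: [203, 202, 202, 202, 202, 203, 202, 202, 202, 202, 203, 203, 202, 202, 202]
t=10: [202, 202, 203, 203, 203, 202, 202, 203, 203, 203, 202, 202, 202, 203, 203]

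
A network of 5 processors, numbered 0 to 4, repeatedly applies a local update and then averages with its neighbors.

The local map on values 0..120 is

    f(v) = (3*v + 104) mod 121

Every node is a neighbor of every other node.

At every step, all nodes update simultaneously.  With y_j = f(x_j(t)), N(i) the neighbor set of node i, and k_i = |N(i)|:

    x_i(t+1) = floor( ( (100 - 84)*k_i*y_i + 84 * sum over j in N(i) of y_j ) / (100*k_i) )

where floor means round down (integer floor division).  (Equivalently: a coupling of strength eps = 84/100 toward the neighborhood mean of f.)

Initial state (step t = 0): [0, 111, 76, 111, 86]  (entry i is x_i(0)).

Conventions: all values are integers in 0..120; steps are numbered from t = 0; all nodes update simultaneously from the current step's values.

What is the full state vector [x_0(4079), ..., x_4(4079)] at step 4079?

Simulating step by step:
t=0: [0, 111, 76, 111, 86]
t=1: [91, 93, 92, 93, 91]
t=2: [17, 16, 17, 16, 17]
t=3: [32, 32, 32, 32, 32]
t=4: [79, 79, 79, 79, 79]
t=5: [99, 99, 99, 99, 99]
t=6: [38, 38, 38, 38, 38]
t=7: [97, 97, 97, 97, 97]
t=8: [32, 32, 32, 32, 32]

Answer: [79, 79, 79, 79, 79]
Key observation: The state at step 3, [32, 32, 32, 32, 32], reappears at step 8: the system is in a cycle of period 5 from step 3 on.  Therefore the state at step 4079 equals the state at step 3 + ((4079 - 3) mod 5) = 4, which is [79, 79, 79, 79, 79].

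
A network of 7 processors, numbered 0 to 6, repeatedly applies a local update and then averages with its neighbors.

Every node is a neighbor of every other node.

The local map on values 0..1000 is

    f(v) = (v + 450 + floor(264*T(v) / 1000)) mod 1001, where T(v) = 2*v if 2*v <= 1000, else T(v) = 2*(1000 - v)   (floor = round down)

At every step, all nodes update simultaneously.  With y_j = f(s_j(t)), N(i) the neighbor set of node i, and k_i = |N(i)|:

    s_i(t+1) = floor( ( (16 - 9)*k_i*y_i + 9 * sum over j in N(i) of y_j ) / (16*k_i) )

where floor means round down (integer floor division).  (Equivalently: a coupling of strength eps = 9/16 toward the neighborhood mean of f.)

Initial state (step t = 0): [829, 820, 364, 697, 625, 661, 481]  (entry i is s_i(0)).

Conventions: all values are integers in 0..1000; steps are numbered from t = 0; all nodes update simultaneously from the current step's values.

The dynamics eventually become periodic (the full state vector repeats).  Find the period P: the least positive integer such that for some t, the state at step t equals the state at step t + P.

Answer: 12
Key observation: The state at step 56, [274, 274, 274, 274, 274, 274, 274], reappears at step 68 — and no state repeats earlier — so the cycle the system enters has period 12.

Derivation:
t=0: [829, 820, 364, 697, 625, 661, 481]
t=1: [293, 292, 169, 272, 260, 266, 230]
t=2: [858, 858, 793, 847, 841, 844, 825]
t=3: [375, 375, 364, 373, 372, 372, 369]
t=4: [18, 18, 12, 16, 16, 16, 14]
t=5: [474, 474, 471, 473, 473, 473, 472]
t=6: [171, 171, 169, 171, 171, 171, 170]
t=7: [710, 710, 709, 710, 710, 710, 709]
t=8: [311, 311, 311, 311, 311, 311, 311]
t=9: [925, 925, 925, 925, 925, 925, 925]
t=10: [413, 413, 413, 413, 413, 413, 413]
t=11: [80, 80, 80, 80, 80, 80, 80]
t=12: [572, 572, 572, 572, 572, 572, 572]
t=13: [246, 246, 246, 246, 246, 246, 246]
t=14: [825, 825, 825, 825, 825, 825, 825]
t=15: [366, 366, 366, 366, 366, 366, 366]
t=16: [8, 8, 8, 8, 8, 8, 8]
t=17: [462, 462, 462, 462, 462, 462, 462]
t=18: [154, 154, 154, 154, 154, 154, 154]
t=19: [685, 685, 685, 685, 685, 685, 685]
t=20: [300, 300, 300, 300, 300, 300, 300]
t=21: [908, 908, 908, 908, 908, 908, 908]
t=22: [405, 405, 405, 405, 405, 405, 405]
t=23: [67, 67, 67, 67, 67, 67, 67]
t=24: [552, 552, 552, 552, 552, 552, 552]
t=25: [237, 237, 237, 237, 237, 237, 237]
t=26: [812, 812, 812, 812, 812, 812, 812]
t=27: [360, 360, 360, 360, 360, 360, 360]
t=28: [1000, 1000, 1000, 1000, 1000, 1000, 1000]
t=29: [449, 449, 449, 449, 449, 449, 449]
t=30: [135, 135, 135, 135, 135, 135, 135]
t=31: [656, 656, 656, 656, 656, 656, 656]
t=32: [286, 286, 286, 286, 286, 286, 286]
t=33: [887, 887, 887, 887, 887, 887, 887]
t=34: [395, 395, 395, 395, 395, 395, 395]
t=35: [52, 52, 52, 52, 52, 52, 52]
t=36: [529, 529, 529, 529, 529, 529, 529]
t=37: [226, 226, 226, 226, 226, 226, 226]
t=38: [795, 795, 795, 795, 795, 795, 795]
t=39: [352, 352, 352, 352, 352, 352, 352]
t=40: [987, 987, 987, 987, 987, 987, 987]
t=41: [442, 442, 442, 442, 442, 442, 442]
t=42: [124, 124, 124, 124, 124, 124, 124]
t=43: [639, 639, 639, 639, 639, 639, 639]
t=44: [278, 278, 278, 278, 278, 278, 278]
t=45: [874, 874, 874, 874, 874, 874, 874]
t=46: [389, 389, 389, 389, 389, 389, 389]
t=47: [43, 43, 43, 43, 43, 43, 43]
t=48: [515, 515, 515, 515, 515, 515, 515]
t=49: [220, 220, 220, 220, 220, 220, 220]
t=50: [786, 786, 786, 786, 786, 786, 786]
t=51: [347, 347, 347, 347, 347, 347, 347]
t=52: [980, 980, 980, 980, 980, 980, 980]
t=53: [439, 439, 439, 439, 439, 439, 439]
t=54: [119, 119, 119, 119, 119, 119, 119]
t=55: [631, 631, 631, 631, 631, 631, 631]
t=56: [274, 274, 274, 274, 274, 274, 274]
t=57: [868, 868, 868, 868, 868, 868, 868]
t=58: [386, 386, 386, 386, 386, 386, 386]
t=59: [38, 38, 38, 38, 38, 38, 38]
t=60: [508, 508, 508, 508, 508, 508, 508]
t=61: [216, 216, 216, 216, 216, 216, 216]
t=62: [780, 780, 780, 780, 780, 780, 780]
t=63: [345, 345, 345, 345, 345, 345, 345]
t=64: [977, 977, 977, 977, 977, 977, 977]
t=65: [438, 438, 438, 438, 438, 438, 438]
t=66: [118, 118, 118, 118, 118, 118, 118]
t=67: [630, 630, 630, 630, 630, 630, 630]
t=68: [274, 274, 274, 274, 274, 274, 274]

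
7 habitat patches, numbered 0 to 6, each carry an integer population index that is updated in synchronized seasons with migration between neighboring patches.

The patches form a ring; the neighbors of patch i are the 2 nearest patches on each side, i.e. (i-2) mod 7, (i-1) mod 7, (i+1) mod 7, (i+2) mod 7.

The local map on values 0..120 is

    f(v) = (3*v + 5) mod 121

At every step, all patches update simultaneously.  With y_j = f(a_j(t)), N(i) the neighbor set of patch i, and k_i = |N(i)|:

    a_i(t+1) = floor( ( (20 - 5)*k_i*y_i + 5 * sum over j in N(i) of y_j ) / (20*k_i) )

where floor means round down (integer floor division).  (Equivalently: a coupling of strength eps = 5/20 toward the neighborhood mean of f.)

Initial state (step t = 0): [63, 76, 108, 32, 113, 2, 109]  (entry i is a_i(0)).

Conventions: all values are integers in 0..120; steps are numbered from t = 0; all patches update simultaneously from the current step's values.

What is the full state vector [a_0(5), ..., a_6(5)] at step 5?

Answer: [51, 67, 24, 53, 17, 32, 31]

Derivation:
t=0: [63, 76, 108, 32, 113, 2, 109]
t=1: [73, 105, 89, 95, 94, 31, 86]
t=2: [91, 71, 39, 51, 46, 87, 36]
t=3: [41, 84, 12, 36, 27, 31, 95]
t=4: [17, 24, 44, 99, 83, 89, 48]
t=5: [51, 67, 24, 53, 17, 32, 31]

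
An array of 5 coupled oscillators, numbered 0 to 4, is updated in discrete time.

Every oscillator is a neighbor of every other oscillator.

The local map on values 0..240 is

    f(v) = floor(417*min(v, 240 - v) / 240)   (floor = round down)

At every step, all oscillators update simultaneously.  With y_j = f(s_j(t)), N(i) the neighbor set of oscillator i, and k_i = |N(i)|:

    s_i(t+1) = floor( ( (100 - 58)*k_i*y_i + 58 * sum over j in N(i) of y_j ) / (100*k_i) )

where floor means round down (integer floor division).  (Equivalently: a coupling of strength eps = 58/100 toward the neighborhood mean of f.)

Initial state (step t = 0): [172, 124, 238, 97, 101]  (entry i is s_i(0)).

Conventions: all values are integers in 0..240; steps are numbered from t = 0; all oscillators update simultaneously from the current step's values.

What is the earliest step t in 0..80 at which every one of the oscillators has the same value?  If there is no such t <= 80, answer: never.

Answer: 5
Key observation: Synchronization is absorbing here: once all oscillators are equal they stay equal, and step 5 is the first all-equal step.

Derivation:
t=0: [172, 124, 238, 97, 101]  (not all equal)
t=1: [128, 151, 97, 142, 144]  (not all equal)
t=2: [176, 165, 169, 170, 169]  (not all equal)
t=3: [118, 123, 121, 121, 121]  (not all equal)
t=4: [205, 204, 205, 205, 205]  (not all equal)
t=5: [60, 60, 60, 60, 60]  (all equal)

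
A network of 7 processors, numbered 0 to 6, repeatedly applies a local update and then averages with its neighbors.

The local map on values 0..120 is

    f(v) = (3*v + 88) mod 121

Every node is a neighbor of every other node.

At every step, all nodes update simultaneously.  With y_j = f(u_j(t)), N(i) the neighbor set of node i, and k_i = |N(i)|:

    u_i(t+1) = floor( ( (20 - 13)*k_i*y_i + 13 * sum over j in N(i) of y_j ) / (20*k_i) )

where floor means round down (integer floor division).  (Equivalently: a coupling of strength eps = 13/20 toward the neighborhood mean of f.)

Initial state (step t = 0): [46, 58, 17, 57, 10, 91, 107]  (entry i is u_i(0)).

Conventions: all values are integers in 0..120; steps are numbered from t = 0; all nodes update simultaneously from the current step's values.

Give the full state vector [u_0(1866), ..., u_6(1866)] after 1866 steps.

Answer: [104, 101, 101, 101, 104, 104, 101]
Key observation: The state at step 17, [33, 30, 30, 30, 33, 33, 30], reappears at step 22: the system is in a cycle of period 5 from step 17 on.  Therefore the state at step 1866 equals the state at step 17 + ((1866 - 17) mod 5) = 21, which is [104, 101, 101, 101, 104, 104, 101].

Derivation:
t=0: [46, 58, 17, 57, 10, 91, 107]
t=1: [73, 52, 52, 52, 76, 76, 59]
t=2: [41, 26, 26, 26, 44, 44, 31]
t=3: [74, 63, 63, 63, 76, 76, 66]
t=4: [55, 48, 48, 48, 57, 57, 50]
t=5: [56, 80, 80, 80, 57, 57, 81]
t=6: [46, 63, 63, 63, 46, 46, 64]
t=7: [74, 58, 58, 58, 74, 74, 58]
t=8: [47, 35, 35, 35, 47, 47, 35]
t=9: [92, 83, 83, 83, 92, 92, 83]
t=10: [41, 64, 64, 64, 41, 41, 64]
t=11: [67, 54, 54, 54, 67, 67, 54]
t=12: [30, 20, 20, 20, 30, 30, 20]
t=13: [44, 36, 36, 36, 44, 44, 36]
t=14: [88, 82, 82, 82, 88, 88, 82]
t=15: [102, 97, 97, 97, 102, 102, 97]
t=16: [24, 20, 20, 20, 24, 24, 20]
t=17: [33, 30, 30, 30, 33, 33, 30]
t=18: [62, 59, 59, 59, 62, 62, 59]
t=19: [28, 25, 25, 25, 28, 28, 25]
t=20: [47, 44, 44, 44, 47, 47, 44]
t=21: [104, 101, 101, 101, 104, 104, 101]
t=22: [33, 30, 30, 30, 33, 33, 30]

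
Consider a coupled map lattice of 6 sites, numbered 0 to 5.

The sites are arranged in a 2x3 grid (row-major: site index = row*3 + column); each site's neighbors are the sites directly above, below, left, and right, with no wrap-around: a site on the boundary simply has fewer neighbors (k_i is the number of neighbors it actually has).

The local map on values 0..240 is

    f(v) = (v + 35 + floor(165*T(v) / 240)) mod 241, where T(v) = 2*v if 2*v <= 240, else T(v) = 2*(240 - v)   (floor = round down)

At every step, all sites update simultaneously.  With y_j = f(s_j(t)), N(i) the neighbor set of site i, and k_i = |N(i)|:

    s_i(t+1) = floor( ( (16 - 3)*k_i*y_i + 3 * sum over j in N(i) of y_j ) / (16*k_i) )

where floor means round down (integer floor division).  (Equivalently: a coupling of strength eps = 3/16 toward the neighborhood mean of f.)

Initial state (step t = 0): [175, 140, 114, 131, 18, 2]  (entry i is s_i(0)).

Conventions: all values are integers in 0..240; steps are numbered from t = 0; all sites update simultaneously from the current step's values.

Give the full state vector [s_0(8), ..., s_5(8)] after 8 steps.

Simulating step by step:
t=0: [175, 140, 114, 131, 18, 2]
t=1: [60, 70, 62, 72, 74, 44]
t=2: [181, 198, 179, 203, 204, 149]
t=3: [54, 49, 56, 47, 48, 64]
t=4: [160, 152, 168, 147, 151, 181]
t=5: [64, 66, 61, 67, 66, 57]
t=6: [188, 190, 179, 193, 189, 172]
t=7: [52, 52, 55, 51, 53, 58]
t=8: [157, 158, 165, 156, 160, 170]

Answer: [157, 158, 165, 156, 160, 170]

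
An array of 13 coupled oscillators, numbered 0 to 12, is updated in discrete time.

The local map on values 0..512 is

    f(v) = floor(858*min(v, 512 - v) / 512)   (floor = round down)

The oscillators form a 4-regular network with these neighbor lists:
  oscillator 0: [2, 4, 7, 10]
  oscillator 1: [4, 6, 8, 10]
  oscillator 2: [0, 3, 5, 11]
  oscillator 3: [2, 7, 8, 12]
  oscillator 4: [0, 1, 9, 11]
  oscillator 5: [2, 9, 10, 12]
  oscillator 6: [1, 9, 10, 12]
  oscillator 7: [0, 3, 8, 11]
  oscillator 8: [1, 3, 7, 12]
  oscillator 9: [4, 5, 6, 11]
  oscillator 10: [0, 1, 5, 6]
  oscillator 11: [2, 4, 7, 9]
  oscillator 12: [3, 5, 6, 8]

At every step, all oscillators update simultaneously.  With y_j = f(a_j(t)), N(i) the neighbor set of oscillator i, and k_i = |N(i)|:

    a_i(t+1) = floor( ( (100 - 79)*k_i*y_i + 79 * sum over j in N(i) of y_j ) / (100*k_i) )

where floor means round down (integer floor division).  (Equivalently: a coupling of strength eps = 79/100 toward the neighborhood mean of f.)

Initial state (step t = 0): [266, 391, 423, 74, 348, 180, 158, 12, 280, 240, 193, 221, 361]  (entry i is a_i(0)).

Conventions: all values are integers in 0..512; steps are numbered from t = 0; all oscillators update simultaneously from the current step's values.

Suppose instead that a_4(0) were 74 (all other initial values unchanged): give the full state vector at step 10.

Answer: [358, 351, 362, 363, 356, 353, 349, 365, 360, 354, 351, 359, 358]
Key observation: This trace re-runs the system from the modified initial state.

Derivation:
t=0: [266, 391, 423, 74, 74, 180, 158, 12, 280, 240, 193, 221, 361]
t=1: [208, 259, 269, 186, 299, 285, 288, 259, 199, 293, 300, 214, 265]
t=2: [377, 369, 361, 376, 370, 384, 386, 355, 380, 366, 375, 381, 363]
t=3: [241, 227, 228, 242, 233, 237, 234, 231, 239, 225, 223, 242, 224]
t=4: [387, 386, 398, 389, 390, 381, 379, 399, 389, 392, 388, 388, 393]
t=5: [200, 210, 206, 198, 206, 203, 208, 203, 202, 210, 213, 198, 210]
t=6: [344, 347, 336, 340, 342, 348, 351, 335, 342, 343, 346, 342, 341]
t=7: [286, 278, 284, 289, 281, 282, 278, 286, 285, 278, 275, 288, 280]
t=8: [384, 389, 378, 380, 384, 388, 392, 376, 382, 386, 388, 382, 383]
t=9: [217, 208, 216, 221, 212, 212, 208, 219, 217, 210, 207, 218, 212]
t=10: [358, 351, 362, 363, 356, 353, 349, 365, 360, 354, 351, 359, 358]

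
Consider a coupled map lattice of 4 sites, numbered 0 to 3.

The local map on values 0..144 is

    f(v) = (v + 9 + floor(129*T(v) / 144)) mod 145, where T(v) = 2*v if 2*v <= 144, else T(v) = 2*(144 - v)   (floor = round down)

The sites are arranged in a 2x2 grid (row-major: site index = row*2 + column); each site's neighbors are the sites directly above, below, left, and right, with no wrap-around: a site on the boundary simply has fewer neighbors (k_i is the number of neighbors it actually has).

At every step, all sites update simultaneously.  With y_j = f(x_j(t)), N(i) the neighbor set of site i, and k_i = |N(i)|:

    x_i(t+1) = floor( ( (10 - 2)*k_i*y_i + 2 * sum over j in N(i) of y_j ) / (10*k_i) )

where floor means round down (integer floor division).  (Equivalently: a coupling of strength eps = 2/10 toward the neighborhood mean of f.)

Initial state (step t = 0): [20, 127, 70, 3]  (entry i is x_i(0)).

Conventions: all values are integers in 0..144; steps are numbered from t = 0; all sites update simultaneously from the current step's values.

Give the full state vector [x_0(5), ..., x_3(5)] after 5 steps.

Answer: [20, 104, 44, 44]

Derivation:
t=0: [20, 127, 70, 3]
t=1: [59, 24, 55, 21]
t=2: [31, 70, 23, 62]
t=3: [89, 60, 71, 42]
t=4: [50, 42, 67, 110]
t=5: [20, 104, 44, 44]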